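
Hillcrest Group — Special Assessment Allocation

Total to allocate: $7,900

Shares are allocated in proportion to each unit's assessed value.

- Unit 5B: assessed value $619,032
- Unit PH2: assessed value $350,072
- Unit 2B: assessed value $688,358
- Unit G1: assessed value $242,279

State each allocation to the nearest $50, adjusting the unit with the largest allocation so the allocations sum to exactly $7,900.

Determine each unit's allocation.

Unit 5B: $2,550 · Unit PH2: $1,450 · Unit 2B: $2,900 · Unit G1: $1,000

Assessed value total: 1,899,741.
Proportional shares: Unit 5B 619,032/1,899,741 × $7,900 = 2,574.22; Unit PH2 350,072/1,899,741 × $7,900 = 1,455.76; Unit 2B 688,358/1,899,741 × $7,900 = 2,862.51; Unit G1 242,279/1,899,741 × $7,900 = 1,007.51.
At nearest $50: Unit 5B $2,550; Unit PH2 $1,450; Unit 2B $2,850; Unit G1 $1,000. Sum = $7,850.
Difference $7,900 − $7,850 = +$50 applied to largest allocation (Unit 2B): Unit 2B becomes $2,900.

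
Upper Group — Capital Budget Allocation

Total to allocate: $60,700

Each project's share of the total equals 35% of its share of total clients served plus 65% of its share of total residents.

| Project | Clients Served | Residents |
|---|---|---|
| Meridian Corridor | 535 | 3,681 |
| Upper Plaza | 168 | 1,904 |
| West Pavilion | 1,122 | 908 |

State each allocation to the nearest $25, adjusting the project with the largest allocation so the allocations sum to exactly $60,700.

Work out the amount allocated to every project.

Totals — clients served 1,825, residents 6,493.
Blended shares (35% clients served + 65% residents): Meridian Corridor 0.4711; Upper Plaza 0.2228; West Pavilion 0.3061.
Pro-rata amounts: Meridian Corridor 28,595.74; Upper Plaza 13,525.44; West Pavilion 18,578.81.
After rounding ($25): Meridian Corridor $28,600; Upper Plaza $13,525; West Pavilion $18,575. Sum = $60,700.
Rounded total matches; no reconciliation needed.

Meridian Corridor: $28,600 | Upper Plaza: $13,525 | West Pavilion: $18,575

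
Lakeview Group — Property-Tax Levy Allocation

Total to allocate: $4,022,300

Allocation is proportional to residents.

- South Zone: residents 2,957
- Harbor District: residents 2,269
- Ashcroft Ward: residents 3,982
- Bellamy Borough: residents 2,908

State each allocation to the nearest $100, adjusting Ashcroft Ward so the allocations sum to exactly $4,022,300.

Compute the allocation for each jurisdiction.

Total residents = 12,116.
Raw shares: South Zone 2,957/12,116 × $4,022,300 = 981,672.26; Harbor District 2,269/12,116 × $4,022,300 = 753,268.30; Ashcroft Ward 3,982/12,116 × $4,022,300 = 1,321,954.32; Bellamy Borough 2,908/12,116 × $4,022,300 = 965,405.12.
After rounding ($100): South Zone $981,700; Harbor District $753,300; Ashcroft Ward $1,322,000; Bellamy Borough $965,400. Sum = $4,022,400.
Difference $4,022,300 − $4,022,400 = −$100 applied to Ashcroft Ward: Ashcroft Ward becomes $1,321,900.

South Zone: $981,700 · Harbor District: $753,300 · Ashcroft Ward: $1,321,900 · Bellamy Borough: $965,400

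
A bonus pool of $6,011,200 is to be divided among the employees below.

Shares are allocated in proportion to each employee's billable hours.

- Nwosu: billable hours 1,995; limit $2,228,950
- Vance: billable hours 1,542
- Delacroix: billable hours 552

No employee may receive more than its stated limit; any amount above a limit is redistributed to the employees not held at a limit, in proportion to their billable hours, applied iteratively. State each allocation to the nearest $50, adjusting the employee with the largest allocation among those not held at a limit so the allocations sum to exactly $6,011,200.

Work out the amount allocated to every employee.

Nwosu: $2,228,950 · Vance: $2,785,200 · Delacroix: $997,050

Combined billable hours = 4,089.
Pro-rata shares before constraints: Nwosu 2,932,830.52; Vance 2,266,879.53; Delacroix 811,489.95.
Capped: Nwosu ($2,228,950); residual $3,782,250 reallocated over remaining billable hours 2,094.
Shares after redistribution: Vance 2,785,209.89 → $2,785,200; Delacroix 997,040.11 → $997,050.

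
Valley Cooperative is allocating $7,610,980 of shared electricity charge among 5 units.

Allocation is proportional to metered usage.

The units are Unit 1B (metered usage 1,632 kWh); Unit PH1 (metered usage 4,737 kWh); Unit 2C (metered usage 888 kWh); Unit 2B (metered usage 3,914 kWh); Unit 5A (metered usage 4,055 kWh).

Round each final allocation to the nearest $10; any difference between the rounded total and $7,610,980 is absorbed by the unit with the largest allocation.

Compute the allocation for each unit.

Unit 1B: $815,780; Unit PH1: $2,367,880; Unit 2C: $443,880; Unit 2B: $1,956,480; Unit 5A: $2,026,960

Combined metered usage = 15,226.
Proportional shares: Unit 1B 1,632/15,226 × $7,610,980 = 815,783.49; Unit PH1 4,737/15,226 × $7,610,980 = 2,367,871.55; Unit 2C 888/15,226 × $7,610,980 = 443,882.19; Unit 2B 3,914/15,226 × $7,610,980 = 1,956,480.74; Unit 5A 4,055/15,226 × $7,610,980 = 2,026,962.03.
At nearest $10: Unit 1B $815,780; Unit PH1 $2,367,870; Unit 2C $443,880; Unit 2B $1,956,480; Unit 5A $2,026,960. Sum = $7,610,970.
Difference $7,610,980 − $7,610,970 = +$10 applied to largest allocation (Unit PH1): Unit PH1 becomes $2,367,880.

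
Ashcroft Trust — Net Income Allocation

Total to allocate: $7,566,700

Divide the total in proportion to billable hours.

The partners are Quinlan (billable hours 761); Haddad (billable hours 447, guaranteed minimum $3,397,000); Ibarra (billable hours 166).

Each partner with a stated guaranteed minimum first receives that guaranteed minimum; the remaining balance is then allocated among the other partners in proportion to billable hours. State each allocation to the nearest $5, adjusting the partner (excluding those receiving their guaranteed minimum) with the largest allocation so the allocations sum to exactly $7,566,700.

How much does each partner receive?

Quinlan: $3,423,020; Haddad: $3,397,000; Ibarra: $746,680

Minimums first: Haddad $3,397,000. Residual $4,169,700.
Residual split over remaining billable hours 927: Quinlan 3,423,022.33 → $3,423,020; Ibarra 746,677.67 → $746,680.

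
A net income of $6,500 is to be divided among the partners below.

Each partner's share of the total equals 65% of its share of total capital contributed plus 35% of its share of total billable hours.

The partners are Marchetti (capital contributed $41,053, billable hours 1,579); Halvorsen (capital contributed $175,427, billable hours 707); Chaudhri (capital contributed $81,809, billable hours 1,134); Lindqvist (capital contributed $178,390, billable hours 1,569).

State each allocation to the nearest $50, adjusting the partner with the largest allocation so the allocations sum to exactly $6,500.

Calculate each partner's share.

Marchetti: $1,100; Halvorsen: $1,900; Chaudhri: $1,250; Lindqvist: $2,250

Totals — capital contributed 476,679, billable hours 4,989.
Composite weights (65% capital contributed + 35% billable hours): Marchetti 0.1668; Halvorsen 0.2888; Chaudhri 0.1911; Lindqvist 0.3533.
Raw shares: Marchetti 1,083.90; Halvorsen 1,877.28; Chaudhri 1,242.21; Lindqvist 2,296.61.
After rounding ($50): Marchetti $1,100; Halvorsen $1,900; Chaudhri $1,250; Lindqvist $2,300. Sum = $6,550.
Difference $6,500 − $6,550 = −$50 applied to largest allocation (Lindqvist): Lindqvist becomes $2,250.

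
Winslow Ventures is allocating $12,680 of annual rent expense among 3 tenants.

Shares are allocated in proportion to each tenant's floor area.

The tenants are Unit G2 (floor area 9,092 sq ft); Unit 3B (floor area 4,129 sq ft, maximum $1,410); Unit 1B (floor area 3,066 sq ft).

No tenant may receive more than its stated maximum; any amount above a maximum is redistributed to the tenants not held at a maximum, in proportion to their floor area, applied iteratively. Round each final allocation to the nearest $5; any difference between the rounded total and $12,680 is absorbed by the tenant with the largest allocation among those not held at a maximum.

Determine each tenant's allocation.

Unit G2: $8,430 | Unit 3B: $1,410 | Unit 1B: $2,840

Floor area total: 16,287.
Unconstrained shares: Unit G2 7,078.44; Unit 3B 3,214.57; Unit 1B 2,386.99.
Capped: Unit 3B ($1,410); residual $11,270 reallocated over remaining floor area 12,158.
Shares after redistribution: Unit G2 8,427.94 → $8,430; Unit 1B 2,842.06 → $2,840.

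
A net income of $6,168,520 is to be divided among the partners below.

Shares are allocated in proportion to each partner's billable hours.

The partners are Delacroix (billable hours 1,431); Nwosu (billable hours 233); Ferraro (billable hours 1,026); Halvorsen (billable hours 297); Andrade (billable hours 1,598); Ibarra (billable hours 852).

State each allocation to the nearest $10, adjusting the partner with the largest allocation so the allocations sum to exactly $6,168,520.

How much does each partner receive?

Delacroix: $1,623,530 | Nwosu: $264,350 | Ferraro: $1,164,040 | Halvorsen: $336,960 | Andrade: $1,813,010 | Ibarra: $966,630

Billable hours total: 5,437.
Pro-rata amounts: Delacroix 1,431/5,437 × $6,168,520 = 1,623,533.59; Nwosu 233/5,437 × $6,168,520 = 264,348.94; Ferraro 1,026/5,437 × $6,168,520 = 1,164,042.95; Halvorsen 297/5,437 × $6,168,520 = 336,959.80; Andrade 1,598/5,437 × $6,168,520 = 1,813,002.57; Ibarra 852/5,437 × $6,168,520 = 966,632.16.
Rounded to nearest $10: Delacroix $1,623,530; Nwosu $264,350; Ferraro $1,164,040; Halvorsen $336,960; Andrade $1,813,000; Ibarra $966,630. Sum = $6,168,510.
Difference $6,168,520 − $6,168,510 = +$10 applied to largest allocation (Andrade): Andrade becomes $1,813,010.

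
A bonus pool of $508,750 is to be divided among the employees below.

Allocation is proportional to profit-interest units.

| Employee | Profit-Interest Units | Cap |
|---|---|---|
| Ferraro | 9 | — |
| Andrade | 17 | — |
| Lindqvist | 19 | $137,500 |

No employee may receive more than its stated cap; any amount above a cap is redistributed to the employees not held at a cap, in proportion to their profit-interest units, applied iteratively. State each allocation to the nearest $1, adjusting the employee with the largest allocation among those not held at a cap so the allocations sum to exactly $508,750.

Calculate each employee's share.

Profit-interest units total: 45.
Unconstrained shares: Ferraro 101,750.00; Andrade 192,194.44; Lindqvist 214,805.56.
Held at cap: Lindqvist ($137,500); balance $371,250 reallocated over remaining profit-interest units 26.
Remaining shares: Ferraro 128,509.62 → $128,510; Andrade 242,740.38 → $242,740.

Ferraro: $128,510 | Andrade: $242,740 | Lindqvist: $137,500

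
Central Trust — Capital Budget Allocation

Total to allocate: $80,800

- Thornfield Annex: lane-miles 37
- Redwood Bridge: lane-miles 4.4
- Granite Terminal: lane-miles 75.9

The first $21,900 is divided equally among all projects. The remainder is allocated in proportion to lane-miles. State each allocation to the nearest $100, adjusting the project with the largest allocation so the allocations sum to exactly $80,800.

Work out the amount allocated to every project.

First tranche $21,900 split equally: $7,300 each.
Remainder $58,900 by lane-miles (total 117.3): Thornfield Annex 18,578.86 → $18,600; Redwood Bridge 2,209.38 → $2,200; Granite Terminal 38,111.76 → $38,100.
Totals: Thornfield Annex $7,300 + $18,600 = $25,900; Redwood Bridge $7,300 + $2,200 = $9,500; Granite Terminal $7,300 + $38,100 = $45,400.

Thornfield Annex: $25,900 · Redwood Bridge: $9,500 · Granite Terminal: $45,400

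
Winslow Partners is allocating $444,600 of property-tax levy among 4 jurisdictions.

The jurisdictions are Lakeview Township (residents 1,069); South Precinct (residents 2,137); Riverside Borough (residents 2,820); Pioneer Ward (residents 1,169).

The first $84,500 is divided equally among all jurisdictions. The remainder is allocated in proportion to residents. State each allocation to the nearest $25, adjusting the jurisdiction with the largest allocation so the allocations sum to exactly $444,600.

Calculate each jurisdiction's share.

Equal tier: $84,500 ÷ 4 = $21,125 apiece.
Remainder $360,100 by residents (total 7,195): Lakeview Township 53,502.00 → $53,500; South Precinct 106,953.95 → $106,950; Riverside Borough 141,137.18 → $141,125; Pioneer Ward 58,506.87 → $58,500.
Rounding difference +$25 on remainder applied to Riverside Borough.
Totals: Lakeview Township $21,125 + $53,500 = $74,625; South Precinct $21,125 + $106,950 = $128,075; Riverside Borough $21,125 + $141,150 = $162,275; Pioneer Ward $21,125 + $58,500 = $79,625.

Lakeview Township: $74,625 · South Precinct: $128,075 · Riverside Borough: $162,275 · Pioneer Ward: $79,625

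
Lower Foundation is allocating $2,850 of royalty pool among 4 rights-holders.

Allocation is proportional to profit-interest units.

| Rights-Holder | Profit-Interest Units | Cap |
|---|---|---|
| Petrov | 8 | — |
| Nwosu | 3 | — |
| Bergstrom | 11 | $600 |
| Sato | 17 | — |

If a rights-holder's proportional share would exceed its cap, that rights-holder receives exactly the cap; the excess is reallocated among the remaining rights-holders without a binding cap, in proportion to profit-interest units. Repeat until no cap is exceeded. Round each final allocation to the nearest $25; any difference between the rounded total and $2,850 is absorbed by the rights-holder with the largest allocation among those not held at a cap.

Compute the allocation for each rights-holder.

Combined profit-interest units = 39.
Unconstrained shares: Petrov 584.62; Nwosu 219.23; Bergstrom 803.85; Sato 1,242.31.
Capped: Bergstrom ($600); remaining pool $2,250 reallocated over remaining profit-interest units 28.
Shares after redistribution: Petrov 642.86 → $650; Nwosu 241.07 → $250; Sato 1,366.07 → $1,375.
Rounding difference −$25 applied to Sato → $1,350.

Petrov: $650 | Nwosu: $250 | Bergstrom: $600 | Sato: $1,350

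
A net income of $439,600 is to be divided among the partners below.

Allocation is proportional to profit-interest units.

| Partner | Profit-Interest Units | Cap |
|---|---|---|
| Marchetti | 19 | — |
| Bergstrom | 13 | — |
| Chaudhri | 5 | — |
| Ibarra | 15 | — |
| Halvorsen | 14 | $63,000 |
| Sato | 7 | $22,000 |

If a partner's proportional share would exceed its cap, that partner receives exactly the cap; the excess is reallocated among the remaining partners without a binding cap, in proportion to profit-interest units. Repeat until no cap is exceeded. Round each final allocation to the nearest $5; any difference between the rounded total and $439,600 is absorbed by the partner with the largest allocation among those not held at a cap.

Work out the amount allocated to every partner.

Profit-interest units total: 73.
Proportional shares (ignoring caps): Marchetti 114,416.44; Bergstrom 78,284.93; Chaudhri 30,109.59; Ibarra 90,328.77; Halvorsen 84,306.85; Sato 42,153.42.
Capped: Halvorsen ($63,000), Sato ($22,000); remaining pool $354,600 reallocated over remaining profit-interest units 52.
Shares after redistribution: Marchetti 129,565.38 → $129,565; Bergstrom 88,650.00 → $88,650; Chaudhri 34,096.15 → $34,095; Ibarra 102,288.46 → $102,290.

Marchetti: $129,565 | Bergstrom: $88,650 | Chaudhri: $34,095 | Ibarra: $102,290 | Halvorsen: $63,000 | Sato: $22,000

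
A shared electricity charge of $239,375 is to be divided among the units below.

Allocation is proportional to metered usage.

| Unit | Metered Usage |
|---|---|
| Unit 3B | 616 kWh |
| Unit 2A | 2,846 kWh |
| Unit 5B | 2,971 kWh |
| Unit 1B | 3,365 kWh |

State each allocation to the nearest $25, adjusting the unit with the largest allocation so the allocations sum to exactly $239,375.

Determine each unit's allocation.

Sum of metered usage: 9,798.
Unrounded shares: Unit 3B 616/9,798 × $239,375 = 15,049.50; Unit 2A 2,846/9,798 × $239,375 = 69,530.64; Unit 5B 2,971/9,798 × $239,375 = 72,584.52; Unit 1B 3,365/9,798 × $239,375 = 82,210.34.
After rounding ($25): Unit 3B $15,050; Unit 2A $69,525; Unit 5B $72,575; Unit 1B $82,200. Sum = $239,350.
Difference $239,375 − $239,350 = +$25 applied to largest allocation (Unit 1B): Unit 1B becomes $82,225.

Unit 3B: $15,050; Unit 2A: $69,525; Unit 5B: $72,575; Unit 1B: $82,225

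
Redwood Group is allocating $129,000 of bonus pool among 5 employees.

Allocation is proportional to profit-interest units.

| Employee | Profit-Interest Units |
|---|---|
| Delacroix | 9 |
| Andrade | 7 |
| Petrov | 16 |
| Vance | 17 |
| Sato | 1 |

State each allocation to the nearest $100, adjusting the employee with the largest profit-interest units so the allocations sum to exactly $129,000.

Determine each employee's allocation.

Delacroix: $23,200; Andrade: $18,100; Petrov: $41,300; Vance: $43,800; Sato: $2,600

Profit-interest units total: 50.
Proportional shares: Delacroix 9/50 × $129,000 = 23,220.00; Andrade 7/50 × $129,000 = 18,060.00; Petrov 16/50 × $129,000 = 41,280.00; Vance 17/50 × $129,000 = 43,860.00; Sato 1/50 × $129,000 = 2,580.00.
After rounding ($100): Delacroix $23,200; Andrade $18,100; Petrov $41,300; Vance $43,900; Sato $2,600. Sum = $129,100.
Difference $129,000 − $129,100 = −$100 applied to largest profit-interest units (Vance): Vance becomes $43,800.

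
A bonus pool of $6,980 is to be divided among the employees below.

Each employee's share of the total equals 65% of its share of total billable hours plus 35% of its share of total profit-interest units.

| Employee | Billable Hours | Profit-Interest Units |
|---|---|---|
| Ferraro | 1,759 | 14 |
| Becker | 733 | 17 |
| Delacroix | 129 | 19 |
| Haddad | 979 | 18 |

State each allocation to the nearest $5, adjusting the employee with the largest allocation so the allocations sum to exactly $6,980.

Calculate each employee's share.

Totals — billable hours 3,600, profit-interest units 68.
Blended shares (65% billable hours + 35% profit-interest units): Ferraro 0.3897; Becker 0.2198; Delacroix 0.1211; Haddad 0.2694.
Pro-rata amounts: Ferraro 2,719.80; Becker 1,534.53; Delacroix 845.18; Haddad 1,880.49.
At nearest $5: Ferraro $2,720; Becker $1,535; Delacroix $845; Haddad $1,880. Sum = $6,980.
Sum already equals the total — no adjustment.

Ferraro: $2,720 | Becker: $1,535 | Delacroix: $845 | Haddad: $1,880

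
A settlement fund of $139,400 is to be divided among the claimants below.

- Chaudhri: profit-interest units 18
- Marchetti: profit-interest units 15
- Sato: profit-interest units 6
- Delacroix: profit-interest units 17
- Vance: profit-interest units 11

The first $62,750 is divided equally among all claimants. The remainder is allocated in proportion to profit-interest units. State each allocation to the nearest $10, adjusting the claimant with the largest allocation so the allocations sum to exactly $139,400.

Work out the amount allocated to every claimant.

Chaudhri: $33,150; Marchetti: $29,710; Sato: $19,410; Delacroix: $32,000; Vance: $25,130

Equal tier: $62,750 ÷ 5 = $12,550 apiece.
Remainder $76,650 by profit-interest units (total 67): Chaudhri 20,592.54 → $20,590; Marchetti 17,160.45 → $17,160; Sato 6,864.18 → $6,860; Delacroix 19,448.51 → $19,450; Vance 12,584.33 → $12,580.
Rounding difference +$10 on remainder applied to Chaudhri.
Totals: Chaudhri $12,550 + $20,600 = $33,150; Marchetti $12,550 + $17,160 = $29,710; Sato $12,550 + $6,860 = $19,410; Delacroix $12,550 + $19,450 = $32,000; Vance $12,550 + $12,580 = $25,130.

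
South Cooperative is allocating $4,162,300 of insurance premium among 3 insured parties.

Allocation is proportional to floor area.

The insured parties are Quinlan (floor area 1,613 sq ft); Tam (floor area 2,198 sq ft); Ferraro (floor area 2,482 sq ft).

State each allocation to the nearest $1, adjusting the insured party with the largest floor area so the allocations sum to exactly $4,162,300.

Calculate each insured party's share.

Sum of floor area: 1,613 + 2,198 + 2,482 = 6,293.
Proportional shares: Quinlan 1,066,866.34; Tam 1,453,795.55; Ferraro 1,641,638.11.
After rounding ($1): Quinlan $1,066,866; Tam $1,453,796; Ferraro $1,641,638. Sum = $4,162,300.
No rounding difference to absorb.

Quinlan: $1,066,866; Tam: $1,453,796; Ferraro: $1,641,638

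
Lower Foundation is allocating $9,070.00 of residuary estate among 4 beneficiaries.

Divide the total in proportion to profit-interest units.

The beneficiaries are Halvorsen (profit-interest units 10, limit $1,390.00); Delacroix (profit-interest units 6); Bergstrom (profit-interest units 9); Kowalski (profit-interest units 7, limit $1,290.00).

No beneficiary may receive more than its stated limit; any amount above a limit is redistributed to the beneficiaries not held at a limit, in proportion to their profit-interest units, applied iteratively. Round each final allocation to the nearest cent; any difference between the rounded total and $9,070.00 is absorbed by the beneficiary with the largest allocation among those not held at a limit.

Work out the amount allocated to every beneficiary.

Total profit-interest units = 32.
Pro-rata shares before constraints: Halvorsen 2,834.3750; Delacroix 1,700.6250; Bergstrom 2,550.9375; Kowalski 1,984.0625.
Cap binds for Halvorsen ($1,390.00), Kowalski ($1,290.00); balance $6,390.00 reallocated over remaining profit-interest units 15.
Redistributed shares: Delacroix 2,556.0000 → $2,556.00; Bergstrom 3,834.0000 → $3,834.00.

Halvorsen: $1,390.00 | Delacroix: $2,556.00 | Bergstrom: $3,834.00 | Kowalski: $1,290.00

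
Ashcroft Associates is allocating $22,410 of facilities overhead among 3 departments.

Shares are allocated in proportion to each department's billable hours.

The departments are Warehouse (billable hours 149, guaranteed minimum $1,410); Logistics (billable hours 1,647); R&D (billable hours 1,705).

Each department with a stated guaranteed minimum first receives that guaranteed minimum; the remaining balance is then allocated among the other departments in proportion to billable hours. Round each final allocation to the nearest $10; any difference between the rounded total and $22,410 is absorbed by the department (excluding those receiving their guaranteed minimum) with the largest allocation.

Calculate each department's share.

Fund the minimums — Warehouse $1,410. Balance $21,000.
Balance split over remaining billable hours 3,352: Logistics 10,318.32 → $10,320; R&D 10,681.68 → $10,680.

Warehouse: $1,410 · Logistics: $10,320 · R&D: $10,680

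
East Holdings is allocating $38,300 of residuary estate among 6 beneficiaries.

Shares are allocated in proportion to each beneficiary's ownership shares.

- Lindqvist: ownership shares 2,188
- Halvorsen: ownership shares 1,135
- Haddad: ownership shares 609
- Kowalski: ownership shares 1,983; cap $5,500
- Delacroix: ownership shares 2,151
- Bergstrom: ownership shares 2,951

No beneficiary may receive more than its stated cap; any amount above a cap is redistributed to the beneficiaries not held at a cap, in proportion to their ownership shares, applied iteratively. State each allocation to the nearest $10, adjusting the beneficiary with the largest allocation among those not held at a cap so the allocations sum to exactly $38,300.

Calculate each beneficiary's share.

Lindqvist: $7,940 · Halvorsen: $4,120 · Haddad: $2,210 · Kowalski: $5,500 · Delacroix: $7,810 · Bergstrom: $10,720

Ownership shares total: 11,017.
Pro-rata shares before constraints: Lindqvist 7,606.46; Halvorsen 3,945.77; Haddad 2,117.16; Kowalski 6,893.79; Delacroix 7,477.83; Bergstrom 10,258.99.
Cap binds for Kowalski ($5,500); remaining pool $32,800 reallocated over remaining ownership shares 9,034.
Shares after redistribution: Lindqvist 7,944.03 → $7,940; Halvorsen 4,120.88 → $4,120; Haddad 2,211.11 → $2,210; Delacroix 7,809.70 → $7,810; Bergstrom 10,714.28 → $10,710.
Rounding difference +$10 applied to Bergstrom → $10,720.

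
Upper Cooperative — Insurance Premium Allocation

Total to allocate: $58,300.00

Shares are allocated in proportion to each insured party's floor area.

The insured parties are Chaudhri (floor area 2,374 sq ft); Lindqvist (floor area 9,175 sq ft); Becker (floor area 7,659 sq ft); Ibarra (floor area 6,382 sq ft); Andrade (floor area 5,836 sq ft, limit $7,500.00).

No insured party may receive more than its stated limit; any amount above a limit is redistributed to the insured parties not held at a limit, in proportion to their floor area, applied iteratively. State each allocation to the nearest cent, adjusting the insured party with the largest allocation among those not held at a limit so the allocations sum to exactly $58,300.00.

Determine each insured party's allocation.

Chaudhri: $4,712.75 | Lindqvist: $18,213.75 | Becker: $15,204.27 | Ibarra: $12,669.23 | Andrade: $7,500.00

Total floor area = 31,426.
Unconstrained shares: Chaudhri 4,404.1303; Lindqvist 17,021.0176; Becker 14,208.6075; Ibarra 11,839.5787; Andrade 10,826.6658.
Held at cap: Andrade ($7,500.00); residual $50,800.00 reallocated over remaining floor area 25,590.
Shares after redistribution: Chaudhri 4,712.7472 → $4,712.75; Lindqvist 18,213.7554 → $18,213.76; Becker 15,204.2673 → $15,204.27; Ibarra 12,669.2302 → $12,669.23.
Rounding difference −$0.01 applied to Lindqvist → $18,213.75.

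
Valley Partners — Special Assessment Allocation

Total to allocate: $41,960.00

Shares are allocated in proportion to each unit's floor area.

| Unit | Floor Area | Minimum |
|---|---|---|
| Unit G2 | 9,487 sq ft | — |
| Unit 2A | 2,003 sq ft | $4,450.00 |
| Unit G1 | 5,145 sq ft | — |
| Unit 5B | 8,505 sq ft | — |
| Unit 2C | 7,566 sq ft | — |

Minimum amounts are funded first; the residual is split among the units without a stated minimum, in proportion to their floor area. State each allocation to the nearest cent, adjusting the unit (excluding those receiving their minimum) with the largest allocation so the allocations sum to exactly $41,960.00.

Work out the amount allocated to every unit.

Unit G2: $11,590.31 | Unit 2A: $4,450.00 | Unit G1: $6,285.67 | Unit 5B: $10,390.60 | Unit 2C: $9,243.42

Fund the minimums — Unit 2A $4,450.00. Remaining pool $37,510.00.
Remaining pool split over remaining floor area 30,703: Unit G2 11,590.3127 → $11,590.31; Unit G1 6,285.6708 → $6,285.67; Unit 5B 10,390.5986 → $10,390.60; Unit 2C 9,243.4179 → $9,243.42.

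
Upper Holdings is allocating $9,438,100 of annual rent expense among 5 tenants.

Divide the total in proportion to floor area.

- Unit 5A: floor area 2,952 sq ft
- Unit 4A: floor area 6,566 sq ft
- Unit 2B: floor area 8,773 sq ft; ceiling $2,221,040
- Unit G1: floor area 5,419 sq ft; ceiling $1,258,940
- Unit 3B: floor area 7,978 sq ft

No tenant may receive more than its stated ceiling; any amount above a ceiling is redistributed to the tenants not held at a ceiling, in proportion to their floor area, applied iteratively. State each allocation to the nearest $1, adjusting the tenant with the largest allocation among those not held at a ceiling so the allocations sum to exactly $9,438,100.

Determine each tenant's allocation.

Floor area total: 31,688.
Pro-rata shares before constraints: Unit 5A 879,237.29; Unit 4A 1,955,647.71; Unit 2B 2,612,990.76; Unit G1 1,614,019.94; Unit 3B 2,376,204.30.
Held at cap: Unit 2B ($2,221,040), Unit G1 ($1,258,940); residual $5,958,120 reallocated over remaining floor area 17,496.
Redistributed shares: Unit 5A 1,005,279.51 → $1,005,280; Unit 4A 2,235,997.71 → $2,235,998; Unit 3B 2,716,842.78 → $2,716,843.
Rounding difference −$1 applied to Unit 3B → $2,716,842.

Unit 5A: $1,005,280; Unit 4A: $2,235,998; Unit 2B: $2,221,040; Unit G1: $1,258,940; Unit 3B: $2,716,842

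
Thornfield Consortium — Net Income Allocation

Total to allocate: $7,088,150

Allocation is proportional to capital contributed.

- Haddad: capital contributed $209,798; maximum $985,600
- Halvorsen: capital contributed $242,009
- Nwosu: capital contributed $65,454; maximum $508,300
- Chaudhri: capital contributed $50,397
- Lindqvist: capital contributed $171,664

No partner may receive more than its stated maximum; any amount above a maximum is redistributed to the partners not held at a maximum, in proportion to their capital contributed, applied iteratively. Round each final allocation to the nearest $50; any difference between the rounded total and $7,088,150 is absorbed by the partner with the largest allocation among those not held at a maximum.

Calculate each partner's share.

Capital contributed total: 739,322.
Proportional shares (ignoring caps): Haddad 2,011,410.04; Halvorsen 2,320,228.66; Nwosu 627,531.40; Chaudhri 483,174.44; Lindqvist 1,645,805.46.
Capped: Haddad ($985,600), Nwosu ($508,300); remaining pool $5,594,250 reallocated over remaining capital contributed 464,070.
Redistributed shares: Halvorsen 2,917,359.12 → $2,917,350; Chaudhri 607,523.47 → $607,500; Lindqvist 2,069,367.41 → $2,069,350.
Rounding difference +$50 applied to Halvorsen → $2,917,400.

Haddad: $985,600 | Halvorsen: $2,917,400 | Nwosu: $508,300 | Chaudhri: $607,500 | Lindqvist: $2,069,350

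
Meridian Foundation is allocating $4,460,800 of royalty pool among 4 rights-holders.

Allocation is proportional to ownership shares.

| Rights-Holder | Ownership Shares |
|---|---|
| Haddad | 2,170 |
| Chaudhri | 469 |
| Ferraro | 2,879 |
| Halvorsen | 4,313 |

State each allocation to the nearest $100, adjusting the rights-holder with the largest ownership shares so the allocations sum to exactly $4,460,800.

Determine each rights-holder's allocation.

Ownership shares total: 9,831.
Unrounded shares: Haddad 2,170/9,831 × $4,460,800 = 984,633.91; Chaudhri 469/9,831 × $4,460,800 = 212,807.97; Ferraro 2,879/9,831 × $4,460,800 = 1,306,341.49; Halvorsen 4,313/9,831 × $4,460,800 = 1,957,016.62.
At nearest $100: Haddad $984,600; Chaudhri $212,800; Ferraro $1,306,300; Halvorsen $1,957,000. Sum = $4,460,700.
Difference $4,460,800 − $4,460,700 = +$100 applied to largest ownership shares (Halvorsen): Halvorsen becomes $1,957,100.

Haddad: $984,600 · Chaudhri: $212,800 · Ferraro: $1,306,300 · Halvorsen: $1,957,100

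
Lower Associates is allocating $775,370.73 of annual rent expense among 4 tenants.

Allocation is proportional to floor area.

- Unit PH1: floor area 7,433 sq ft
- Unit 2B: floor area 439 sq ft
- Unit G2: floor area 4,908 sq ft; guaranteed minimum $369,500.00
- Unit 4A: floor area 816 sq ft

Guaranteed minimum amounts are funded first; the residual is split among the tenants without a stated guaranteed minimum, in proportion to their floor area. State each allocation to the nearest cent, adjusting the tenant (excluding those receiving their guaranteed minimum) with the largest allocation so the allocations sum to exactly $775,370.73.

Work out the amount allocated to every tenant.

Unit PH1: $347,241.84; Unit 2B: $20,508.43; Unit G2: $369,500.00; Unit 4A: $38,120.46

Fund the minimums — Unit G2 $369,500.00. Residual $405,870.73.
Residual split over remaining floor area 8,688: Unit PH1 347,241.8435 → $347,241.84; Unit 2B 20,508.4312 → $20,508.43; Unit 4A 38,120.4553 → $38,120.46.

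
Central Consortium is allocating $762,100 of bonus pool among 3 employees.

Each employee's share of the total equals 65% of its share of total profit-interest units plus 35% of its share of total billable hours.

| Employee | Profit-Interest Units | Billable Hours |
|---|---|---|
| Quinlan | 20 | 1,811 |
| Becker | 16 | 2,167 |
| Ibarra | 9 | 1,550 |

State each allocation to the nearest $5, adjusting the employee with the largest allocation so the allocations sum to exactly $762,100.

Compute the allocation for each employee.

Quinlan: $307,545; Becker: $280,690; Ibarra: $173,865

Profit-interest units total 45; billable hours total 5,528.
Composite weights (65% profit-interest units + 35% billable hours): Quinlan 0.4036; Becker 0.3683; Ibarra 0.2281.
Proportional shares: Quinlan 307,545.92; Becker 280,691.06; Ibarra 173,863.02.
Rounded to nearest $5: Quinlan $307,545; Becker $280,690; Ibarra $173,865. Sum = $762,100.
Sum already equals the total — no adjustment.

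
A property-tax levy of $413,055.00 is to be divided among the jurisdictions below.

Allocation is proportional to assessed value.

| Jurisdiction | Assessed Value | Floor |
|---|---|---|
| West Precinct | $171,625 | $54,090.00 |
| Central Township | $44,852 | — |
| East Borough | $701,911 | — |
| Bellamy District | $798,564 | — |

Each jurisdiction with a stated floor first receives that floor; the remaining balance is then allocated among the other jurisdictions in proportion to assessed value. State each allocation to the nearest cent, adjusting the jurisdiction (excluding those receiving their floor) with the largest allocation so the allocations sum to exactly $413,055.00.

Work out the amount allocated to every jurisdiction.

West Precinct: $54,090.00 · Central Township: $10,418.70 · East Borough: $163,047.36 · Bellamy District: $185,498.94

Minimums first: West Precinct $54,090.00. Balance $358,965.00.
Balance split over remaining assessed value 1,545,327: Central Township 10,418.6998 → $10,418.70; East Borough 163,047.3564 → $163,047.36; Bellamy District 185,498.9438 → $185,498.94.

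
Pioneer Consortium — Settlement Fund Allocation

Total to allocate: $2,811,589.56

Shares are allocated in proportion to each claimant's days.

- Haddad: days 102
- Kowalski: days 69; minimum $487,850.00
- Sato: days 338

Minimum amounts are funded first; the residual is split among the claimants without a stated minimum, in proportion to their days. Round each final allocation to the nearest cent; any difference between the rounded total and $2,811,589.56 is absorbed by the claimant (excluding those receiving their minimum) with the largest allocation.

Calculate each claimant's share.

Haddad: $538,685.08 | Kowalski: $487,850.00 | Sato: $1,785,054.48

Minimums first: Kowalski $487,850.00. Balance $2,323,739.56.
Balance split over remaining days 440: Haddad 538,685.0798 → $538,685.08; Sato 1,785,054.4802 → $1,785,054.48.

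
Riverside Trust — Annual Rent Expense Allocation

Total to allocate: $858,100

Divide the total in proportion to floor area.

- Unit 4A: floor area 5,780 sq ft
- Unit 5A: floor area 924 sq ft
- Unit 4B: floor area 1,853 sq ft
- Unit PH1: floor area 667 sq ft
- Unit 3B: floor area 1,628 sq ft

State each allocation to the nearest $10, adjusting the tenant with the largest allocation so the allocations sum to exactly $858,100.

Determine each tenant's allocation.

Floor area total: 10,852.
Pro-rata amounts: Unit 4A 5,780/10,852 × $858,100 = 457,041.84; Unit 5A 924/10,852 × $858,100 = 73,063.44; Unit 4B 1,853/10,852 × $858,100 = 146,522.24; Unit PH1 667/10,852 × $858,100 = 52,741.68; Unit 3B 1,628/10,852 × $858,100 = 128,730.81.
Rounded to nearest $10: Unit 4A $457,040; Unit 5A $73,060; Unit 4B $146,520; Unit PH1 $52,740; Unit 3B $128,730. Sum = $858,090.
Difference $858,100 − $858,090 = +$10 applied to largest allocation (Unit 4A): Unit 4A becomes $457,050.

Unit 4A: $457,050 | Unit 5A: $73,060 | Unit 4B: $146,520 | Unit PH1: $52,740 | Unit 3B: $128,730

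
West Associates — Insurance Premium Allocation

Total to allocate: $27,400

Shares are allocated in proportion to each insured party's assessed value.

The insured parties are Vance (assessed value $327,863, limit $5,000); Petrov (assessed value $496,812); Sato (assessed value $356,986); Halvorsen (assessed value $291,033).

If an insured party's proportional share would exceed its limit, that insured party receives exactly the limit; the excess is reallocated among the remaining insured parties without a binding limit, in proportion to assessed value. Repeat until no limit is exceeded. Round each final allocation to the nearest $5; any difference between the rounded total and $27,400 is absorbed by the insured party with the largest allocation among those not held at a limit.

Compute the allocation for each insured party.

Assessed value total: 1,472,694.
Unconstrained shares: Vance 6,100.01; Petrov 9,243.37; Sato 6,641.85; Halvorsen 5,414.77.
Cap binds for Vance ($5,000); balance $22,400 reallocated over remaining assessed value 1,144,831.
Remaining shares: Petrov 9,720.73 → $9,720; Sato 6,984.86 → $6,985; Halvorsen 5,694.41 → $5,695.

Vance: $5,000 · Petrov: $9,720 · Sato: $6,985 · Halvorsen: $5,695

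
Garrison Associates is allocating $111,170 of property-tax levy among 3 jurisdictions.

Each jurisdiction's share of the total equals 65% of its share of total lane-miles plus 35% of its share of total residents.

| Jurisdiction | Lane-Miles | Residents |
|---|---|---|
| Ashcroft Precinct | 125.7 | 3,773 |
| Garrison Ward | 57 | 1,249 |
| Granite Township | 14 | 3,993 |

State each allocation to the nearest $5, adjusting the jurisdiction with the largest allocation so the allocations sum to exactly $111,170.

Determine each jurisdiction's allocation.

Lane-miles total 196.7; residents total 9,015.
Combined weights (65% lane-miles + 35% residents): Ashcroft Precinct 0.5619; Garrison Ward 0.2368; Granite Township 0.2013.
Proportional shares: Ashcroft Precinct 62,462.24; Garrison Ward 26,330.54; Granite Township 22,377.22.
Rounded to nearest $5: Ashcroft Precinct $62,460; Garrison Ward $26,330; Granite Township $22,375. Sum = $111,165.
Difference $111,170 − $111,165 = +$5 applied to largest allocation (Ashcroft Precinct): Ashcroft Precinct becomes $62,465.

Ashcroft Precinct: $62,465 | Garrison Ward: $26,330 | Granite Township: $22,375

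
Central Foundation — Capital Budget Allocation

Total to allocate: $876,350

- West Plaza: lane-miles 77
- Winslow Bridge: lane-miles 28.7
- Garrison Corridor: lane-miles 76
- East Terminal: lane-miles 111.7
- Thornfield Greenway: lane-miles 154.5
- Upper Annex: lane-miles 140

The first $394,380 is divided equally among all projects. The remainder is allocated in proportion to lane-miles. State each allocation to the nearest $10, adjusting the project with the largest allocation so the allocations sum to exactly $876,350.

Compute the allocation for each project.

First tranche $394,380 split equally: $65,730 each.
Remainder $481,970 by lane-miles (total 587.9): West Plaza 63,125.85 → $63,130; Winslow Bridge 23,528.73 → $23,530; Garrison Corridor 62,306.04 → $62,310; East Terminal 91,573.48 → $91,570; Thornfield Greenway 126,661.62 → $126,660; Upper Annex 114,774.28 → $114,770.
Totals: West Plaza $65,730 + $63,130 = $128,860; Winslow Bridge $65,730 + $23,530 = $89,260; Garrison Corridor $65,730 + $62,310 = $128,040; East Terminal $65,730 + $91,570 = $157,300; Thornfield Greenway $65,730 + $126,660 = $192,390; Upper Annex $65,730 + $114,770 = $180,500.

West Plaza: $128,860 · Winslow Bridge: $89,260 · Garrison Corridor: $128,040 · East Terminal: $157,300 · Thornfield Greenway: $192,390 · Upper Annex: $180,500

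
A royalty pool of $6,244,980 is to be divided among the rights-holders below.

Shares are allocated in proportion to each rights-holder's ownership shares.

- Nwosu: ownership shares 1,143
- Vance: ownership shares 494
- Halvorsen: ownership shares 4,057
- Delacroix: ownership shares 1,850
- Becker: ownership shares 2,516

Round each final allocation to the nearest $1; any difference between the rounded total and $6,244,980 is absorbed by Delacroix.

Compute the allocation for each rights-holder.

Total ownership shares = 10,060.
Unrounded shares: Nwosu 1,143/10,060 × $6,244,980 = 709,543.95; Vance 494/10,060 × $6,244,980 = 306,662.04; Halvorsen 4,057/10,060 × $6,244,980 = 2,518,477.52; Delacroix 1,850/10,060 × $6,244,980 = 1,148,430.72; Becker 2,516/10,060 × $6,244,980 = 1,561,865.77.
Rounded to nearest $1: Nwosu $709,544; Vance $306,662; Halvorsen $2,518,478; Delacroix $1,148,431; Becker $1,561,866. Sum = $6,244,981.
Difference $6,244,980 − $6,244,981 = −$1 applied to Delacroix: Delacroix becomes $1,148,430.

Nwosu: $709,544; Vance: $306,662; Halvorsen: $2,518,478; Delacroix: $1,148,430; Becker: $1,561,866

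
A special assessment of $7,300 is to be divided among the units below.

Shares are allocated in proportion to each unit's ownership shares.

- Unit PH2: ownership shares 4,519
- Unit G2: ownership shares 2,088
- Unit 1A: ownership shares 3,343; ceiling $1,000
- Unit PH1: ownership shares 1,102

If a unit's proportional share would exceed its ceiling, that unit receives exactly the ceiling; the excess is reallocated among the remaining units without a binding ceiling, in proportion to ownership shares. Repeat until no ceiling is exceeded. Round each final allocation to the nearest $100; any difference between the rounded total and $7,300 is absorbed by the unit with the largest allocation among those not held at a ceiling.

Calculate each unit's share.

Combined ownership shares = 11,052.
Pro-rata shares before constraints: Unit PH2 2,984.86; Unit G2 1,379.15; Unit 1A 2,208.10; Unit PH1 727.89.
Capped: Unit 1A ($1,000); balance $6,300 reallocated over remaining ownership shares 7,709.
Remaining shares: Unit PH2 3,693.05 → $3,700; Unit G2 1,706.37 → $1,700; Unit PH1 900.58 → $900.

Unit PH2: $3,700; Unit G2: $1,700; Unit 1A: $1,000; Unit PH1: $900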